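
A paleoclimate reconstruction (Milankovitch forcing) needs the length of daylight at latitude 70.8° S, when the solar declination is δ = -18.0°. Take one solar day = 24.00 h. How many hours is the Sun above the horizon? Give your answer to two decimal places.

21.19 h

cos h₀ = −tan ϕ · tan δ = −tan(-70.8°) × tan(-18.000°) = -0.9330, so h₀ = 2.7736 rad = 158.91°.
Daylight = 2h₀/(2π) × 24.00 h = (2.7736/π) × 24.00 = 21.19 h.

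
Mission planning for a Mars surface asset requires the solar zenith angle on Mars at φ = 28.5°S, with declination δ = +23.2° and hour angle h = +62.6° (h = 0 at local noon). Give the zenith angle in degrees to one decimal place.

θ_z = 79.4°

cos θ_z = sin φ sin δ + cos φ cos δ cos h = -0.187973 + 0.371727 = 0.183754.
θ_z = arccos(0.183754) = 79.4°.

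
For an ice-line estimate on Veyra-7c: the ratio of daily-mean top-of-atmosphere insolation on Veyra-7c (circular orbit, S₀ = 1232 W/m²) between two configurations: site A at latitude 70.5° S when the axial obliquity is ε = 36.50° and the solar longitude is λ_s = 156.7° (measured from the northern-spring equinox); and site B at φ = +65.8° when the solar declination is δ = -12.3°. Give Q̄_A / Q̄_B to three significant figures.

— Configuration A (φ=-70.5°):
Solar declination: sin δ = sin ε · sin λ_s = sin 36.50° × sin 156.7° = 0.23528, so δ = +13.608°.
cos H₀ = −tan(-70.5°) tan(+13.608°) = 0.6836, H₀ = 0.8181 rad.
Bracket: H₀ sin φ sin δ + cos φ cos δ sin H₀ = 0.8181×-0.94264×0.23528 + 0.33381×0.97193×0.72986 = -0.181442 + 0.236796 = 0.055354.
Q̄ = (S₀/π) × [bracket] = (1232/π) × 0.055354 = 21.708 W/m².
— Configuration B (φ=+65.8°):
cos H₀ = −tan(+65.8°) tan(-12.300°) = 0.4852, H₀ = 1.0643 rad.
Bracket: H₀ sin φ sin δ + cos φ cos δ sin H₀ = 1.0643×0.91212×-0.21303 + 0.40992×0.97705×0.87443 = -0.206803 + 0.350220 = 0.143417.
Q̄ = (S₀/π) × [bracket] = (1232/π) × 0.143417 = 56.242 W/m².
Ratio Q̄_A / Q̄_B = 21.708 / 56.242 = 0.3860.

Q̄_A / Q̄_B ≈ 0.386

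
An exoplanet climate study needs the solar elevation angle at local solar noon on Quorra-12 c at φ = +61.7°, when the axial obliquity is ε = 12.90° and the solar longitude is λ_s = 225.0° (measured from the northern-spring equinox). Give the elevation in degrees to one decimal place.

Solar declination: sin δ = sin ε · sin λ_s = sin 12.90° × sin 225.0° = -0.15786, so δ = -9.083°.
At local noon the hour angle is zero, so the zenith angle equals |φ − δ| = |+61.7° − (-9.083°)| = 70.783°.
Elevation = 90° − 70.783° = 19.2°.

19.2°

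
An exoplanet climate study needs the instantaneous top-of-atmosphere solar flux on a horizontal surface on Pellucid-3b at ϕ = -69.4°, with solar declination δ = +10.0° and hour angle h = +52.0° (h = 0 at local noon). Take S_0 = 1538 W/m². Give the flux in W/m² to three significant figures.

cos θ_z = sin ϕ sin δ + cos ϕ cos δ cos h = -0.162545 + 0.213324 = 0.050779.
Flux = S_0 · cos θ_z = 1538 × 0.050779 = 78.10 W/m².

78.1 W/m²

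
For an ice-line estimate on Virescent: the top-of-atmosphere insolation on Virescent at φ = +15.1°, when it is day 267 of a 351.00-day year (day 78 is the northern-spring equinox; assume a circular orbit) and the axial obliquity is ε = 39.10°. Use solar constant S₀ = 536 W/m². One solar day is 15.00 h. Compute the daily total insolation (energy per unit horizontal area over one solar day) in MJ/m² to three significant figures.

8.23 MJ/m²

Solar longitude: λ_s = 360° × (267 − 78)/351.00 = 193.846°.
sin δ = sin 39.10° × sin 193.846° = -0.15093, so δ = -8.681°.
cos H₀ = −tan(+15.1°) tan(-8.681°) = 0.0412, H₀ = 1.5296 rad.
Bracket: H₀ sin φ sin δ + cos φ cos δ sin H₀ = 1.5296×0.26050×-0.15093 + 0.96547×0.98854×0.99915 = -0.060140 + 0.953594 = 0.893454.
Q̄ = (S₀/π) × [bracket] = (536/π) × 0.893454 = 152.44 W/m².
Daily total = Q̄ × 15.00 h × 3600 s/h = 152.44 × 15.00 × 3600 / 10⁶ = 8.232 MJ/m².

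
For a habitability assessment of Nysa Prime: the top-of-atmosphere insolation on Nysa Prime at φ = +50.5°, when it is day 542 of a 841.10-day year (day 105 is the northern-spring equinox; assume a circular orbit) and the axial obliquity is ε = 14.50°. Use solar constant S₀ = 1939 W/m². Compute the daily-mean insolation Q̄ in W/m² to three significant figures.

Solar longitude: λ_s = 360° × (542 − 105)/841.10 = 187.041°.
sin δ = sin 14.50° × sin 187.041° = -0.03069, so δ = -1.759°.
cos H₀ = −tan(+50.5°) tan(-1.759°) = 0.0372, H₀ = 1.5335 rad.
Bracket: H₀ sin φ sin δ + cos φ cos δ sin H₀ = 1.5335×0.77162×-0.03069 + 0.63608×0.99953×0.99931 = -0.036315 + 0.635342 = 0.599027.
Q̄ = (S₀/π) × [bracket] = (1939/π) × 0.599027 = 369.7 W/m².

Q̄ ≈ 370 W/m²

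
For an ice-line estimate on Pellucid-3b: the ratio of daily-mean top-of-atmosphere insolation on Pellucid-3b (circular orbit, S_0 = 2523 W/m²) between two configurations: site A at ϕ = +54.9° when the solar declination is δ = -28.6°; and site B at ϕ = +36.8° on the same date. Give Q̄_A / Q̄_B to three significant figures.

— Configuration A (ϕ=+54.9°):
cos h₀ = −tan(+54.9°) tan(-28.600°) = 0.7758, h₀ = 0.6829 rad.
Bracket: h₀ sin ϕ sin δ + cos ϕ cos δ sin h₀ = 0.6829×0.81815×-0.47869 + 0.57501×0.87798×0.63102 = -0.267451 + 0.318569 = 0.051118.
Q̄ = (S_0/π) × [bracket] = (2523/π) × 0.051118 = 41.053 W/m².
— Configuration B (ϕ=+36.8°):
cos h₀ = −tan(+36.8°) tan(-28.600°) = 0.4079, h₀ = 1.1507 rad.
Bracket: h₀ sin ϕ sin δ + cos ϕ cos δ sin h₀ = 1.1507×0.59902×-0.47869 + 0.80073×0.87798×0.91304 = -0.329957 + 0.641890 = 0.311933.
Q̄ = (S_0/π) × [bracket] = (2523/π) × 0.311933 = 250.51 W/m².
Ratio Q̄_A / Q̄_B = 41.053 / 250.51 = 0.1639.

Q̄_A / Q̄_B ≈ 0.164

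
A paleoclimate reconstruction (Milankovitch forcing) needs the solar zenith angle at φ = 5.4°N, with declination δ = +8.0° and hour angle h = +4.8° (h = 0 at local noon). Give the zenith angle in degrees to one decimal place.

θ_z = 5.4°

cos θ_z = sin φ sin δ + cos φ cos δ cos h = 0.013097 + 0.982416 = 0.995513.
θ_z = arccos(0.995513) = 5.4°.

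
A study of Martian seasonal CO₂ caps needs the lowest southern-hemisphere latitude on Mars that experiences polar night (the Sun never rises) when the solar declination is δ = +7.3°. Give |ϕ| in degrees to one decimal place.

|ϕ| = 82.7°

Polar night requires cos h₀ = −tan ϕ tan δ ≥ 1, i.e. tan ϕ tan δ ≤ −1.
The boundary is |tan ϕ| · |tan δ| = 1, so |ϕ| = 90° − |δ| = 90° − 7.3° = 82.7° in the southern hemisphere.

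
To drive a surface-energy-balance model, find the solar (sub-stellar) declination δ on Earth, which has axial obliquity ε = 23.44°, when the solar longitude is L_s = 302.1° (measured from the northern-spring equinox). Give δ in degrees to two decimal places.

δ = -19.69°

sin δ = sin ε · sin L_s = sin 23.44° × sin 302.1° = -0.336975.
δ = arcsin(-0.336975) = -19.69°.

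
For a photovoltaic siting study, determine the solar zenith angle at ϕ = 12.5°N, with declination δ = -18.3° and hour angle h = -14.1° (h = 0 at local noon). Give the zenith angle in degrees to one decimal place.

cos θ_z = sin ϕ sin δ + cos ϕ cos δ cos h = -0.067960 + 0.898994 = 0.831034.
θ_z = arccos(0.831034) = 33.8°.

θ_z = 33.8°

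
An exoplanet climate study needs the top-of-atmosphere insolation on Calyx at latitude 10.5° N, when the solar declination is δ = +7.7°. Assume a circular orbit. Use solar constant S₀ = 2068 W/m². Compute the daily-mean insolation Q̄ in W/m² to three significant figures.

Q̄ ≈ 667 W/m²

cos H₀ = −tan(+10.5°) tan(+7.700°) = -0.0251, H₀ = 1.5959 rad.
Bracket: H₀ sin φ sin δ + cos φ cos δ sin H₀ = 1.5959×0.18224×0.13399 + 0.98325×0.99098×0.99969 = 0.038969 + 0.974079 = 1.013048.
Q̄ = (S₀/π) × [bracket] = (2068/π) × 1.013048 = 666.9 W/m².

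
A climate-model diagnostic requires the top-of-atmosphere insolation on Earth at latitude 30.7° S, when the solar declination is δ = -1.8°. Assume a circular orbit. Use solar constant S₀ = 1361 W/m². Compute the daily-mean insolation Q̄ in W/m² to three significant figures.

cos H₀ = −tan(-30.7°) tan(-1.800°) = -0.0187, H₀ = 1.5895 rad.
Bracket: H₀ sin φ sin δ + cos φ cos δ sin H₀ = 1.5895×-0.51054×-0.03141 + 0.85985×0.99951×0.99983 = 0.025489 + 0.859283 = 0.884772.
Q̄ = (S₀/π) × [bracket] = (1361/π) × 0.884772 = 383.3 W/m².

Q̄ ≈ 383 W/m²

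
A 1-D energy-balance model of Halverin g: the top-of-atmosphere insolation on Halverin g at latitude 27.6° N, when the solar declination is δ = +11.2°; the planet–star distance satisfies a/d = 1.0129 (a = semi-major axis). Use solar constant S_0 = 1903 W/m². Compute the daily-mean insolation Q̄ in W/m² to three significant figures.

cos h₀ = −tan(+27.6°) tan(+11.200°) = -0.1035, h₀ = 1.6745 rad.
Bracket: h₀ sin ϕ sin δ + cos ϕ cos δ sin h₀ = 1.6745×0.46330×0.19423 + 0.88620×0.98096×0.99463 = 0.150683 + 0.864658 = 1.015341.
Inverse-square distance factor (a/d)² = 1.0129² = 1.025966.
Q̄ = (S_0/π) × 1.025966 × [bracket] = (1903/π) × 1.025966 × 1.015341 = 631.0 W/m².

Q̄ ≈ 631 W/m²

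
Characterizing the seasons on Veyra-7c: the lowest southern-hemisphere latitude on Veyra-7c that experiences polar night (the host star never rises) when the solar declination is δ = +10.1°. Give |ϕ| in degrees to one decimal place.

|ϕ| = 79.9°

Polar night requires cos h₀ = −tan ϕ tan δ ≥ 1, i.e. tan ϕ tan δ ≤ −1.
The boundary is |tan ϕ| · |tan δ| = 1, so |ϕ| = 90° − |δ| = 90° − 10.1° = 79.9° in the southern hemisphere.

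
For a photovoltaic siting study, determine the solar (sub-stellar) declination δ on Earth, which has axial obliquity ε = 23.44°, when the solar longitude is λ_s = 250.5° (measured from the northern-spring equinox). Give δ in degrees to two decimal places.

sin δ = sin ε · sin λ_s = sin 23.44° × sin 250.5° = -0.374972.
δ = arcsin(-0.374972) = -22.02°.

δ = -22.02°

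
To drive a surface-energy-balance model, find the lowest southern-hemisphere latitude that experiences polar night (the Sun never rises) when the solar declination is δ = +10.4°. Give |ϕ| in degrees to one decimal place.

|ϕ| = 79.6°

Polar night requires cos h₀ = −tan ϕ tan δ ≥ 1, i.e. tan ϕ tan δ ≤ −1.
The boundary is |tan ϕ| · |tan δ| = 1, so |ϕ| = 90° − |δ| = 90° − 10.4° = 79.6° in the southern hemisphere.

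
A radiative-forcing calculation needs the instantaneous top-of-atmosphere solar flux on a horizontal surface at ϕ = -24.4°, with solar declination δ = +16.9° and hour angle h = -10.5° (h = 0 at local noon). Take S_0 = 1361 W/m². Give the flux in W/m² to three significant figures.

cos θ_z = sin ϕ sin δ + cos ϕ cos δ cos h = -0.120090 + 0.856764 = 0.736674.
Flux = S_0 · cos θ_z = 1361 × 0.736674 = 1003 W/m².

1.00e+03 W/m²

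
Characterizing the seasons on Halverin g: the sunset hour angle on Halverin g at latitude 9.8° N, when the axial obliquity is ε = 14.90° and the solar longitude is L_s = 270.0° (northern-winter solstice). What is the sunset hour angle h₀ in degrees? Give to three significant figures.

Solar declination: sin δ = sin ε · sin L_s = sin 14.90° × sin 270.0° = -0.25713, so δ = -14.900°.
cos h₀ = −tan ϕ · tan δ = −tan(+9.8°) × tan(-14.900°) = 0.0460, so h₀ = 1.5248 rad = 87.37°.

h₀ = 87.4°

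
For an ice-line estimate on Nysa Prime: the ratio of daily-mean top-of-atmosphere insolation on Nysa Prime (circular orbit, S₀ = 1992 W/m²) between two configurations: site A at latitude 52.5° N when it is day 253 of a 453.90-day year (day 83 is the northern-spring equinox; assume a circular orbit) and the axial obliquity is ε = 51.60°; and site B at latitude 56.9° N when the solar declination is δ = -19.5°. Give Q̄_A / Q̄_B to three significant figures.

Q̄_A / Q̄_B ≈ 9.17

— Configuration A (φ=+52.5°):
Solar longitude: λ_s = 360° × (253 − 83)/453.90 = 134.831°.
sin δ = sin 51.60° × sin 134.831° = 0.55578, so δ = +33.765°.
cos H₀ = −tan(+52.5°) tan(+33.765°) = -0.8713, H₀ = 2.6286 rad.
Bracket: H₀ sin φ sin δ + cos φ cos δ sin H₀ = 2.6286×0.79335×0.55578 + 0.60876×0.83133×0.49081 = 1.159024 + 0.248389 = 1.407413.
Q̄ = (S₀/π) × [bracket] = (1992/π) × 1.407413 = 892.40 W/m².
— Configuration B (φ=+56.9°):
cos H₀ = −tan(+56.9°) tan(-19.500°) = 0.5432, H₀ = 0.9965 rad.
Bracket: H₀ sin φ sin δ + cos φ cos δ sin H₀ = 0.9965×0.83772×-0.33381 + 0.54610×0.94264×0.83959 = -0.278661 + 0.432201 = 0.153540.
Q̄ = (S₀/π) × [bracket] = (1992/π) × 0.153540 = 97.356 W/m².
Ratio Q̄_A / Q̄_B = 892.40 / 97.356 = 9.166.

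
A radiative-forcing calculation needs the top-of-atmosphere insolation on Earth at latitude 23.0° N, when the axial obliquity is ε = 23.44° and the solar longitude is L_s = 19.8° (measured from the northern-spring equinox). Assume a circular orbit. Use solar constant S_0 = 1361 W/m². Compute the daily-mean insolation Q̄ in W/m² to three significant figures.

Q̄ ≈ 432 W/m²

Solar declination: sin δ = sin ε · sin L_s = sin 23.44° × sin 19.8° = 0.13475, so δ = +7.744°.
cos h₀ = −tan(+23.0°) tan(+7.744°) = -0.0577, h₀ = 1.6286 rad.
Bracket: h₀ sin ϕ sin δ + cos ϕ cos δ sin h₀ = 1.6286×0.39073×0.13475 + 0.92050×0.99088×0.99833 = 0.085747 + 0.910582 = 0.996329.
Q̄ = (S_0/π) × [bracket] = (1361/π) × 0.996329 = 431.6 W/m².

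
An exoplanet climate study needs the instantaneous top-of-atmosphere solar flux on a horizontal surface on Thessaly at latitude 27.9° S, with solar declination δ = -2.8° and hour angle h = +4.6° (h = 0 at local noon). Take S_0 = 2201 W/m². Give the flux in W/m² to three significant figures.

1.99e+03 W/m²

cos θ_z = sin ϕ sin δ + cos ϕ cos δ cos h = 0.022858 + 0.879867 = 0.902725.
Flux = S_0 · cos θ_z = 2201 × 0.902725 = 1987 W/m².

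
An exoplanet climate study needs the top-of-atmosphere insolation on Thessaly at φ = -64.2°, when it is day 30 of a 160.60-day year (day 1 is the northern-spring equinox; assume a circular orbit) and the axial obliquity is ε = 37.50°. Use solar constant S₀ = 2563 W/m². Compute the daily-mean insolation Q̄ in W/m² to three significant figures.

Q̄ ≈ 0.00 W/m²

Solar longitude: λ_s = 360° × (30 − 1)/160.60 = 65.006°.
sin δ = sin 37.50° × sin 65.006° = 0.55175, so δ = +33.487°.
cos H₀ = −tan(-64.2°) tan(+33.487°) = 1.3685 ≥ 1 ⇒ polar night, H₀ = 0 and Q̄ = 0.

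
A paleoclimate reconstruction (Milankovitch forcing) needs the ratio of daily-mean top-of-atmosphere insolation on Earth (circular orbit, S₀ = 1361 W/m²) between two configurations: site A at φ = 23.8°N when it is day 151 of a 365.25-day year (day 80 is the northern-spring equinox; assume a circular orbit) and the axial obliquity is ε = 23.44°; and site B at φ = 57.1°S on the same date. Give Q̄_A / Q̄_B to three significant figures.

Q̄_A / Q̄_B ≈ 9.79

— Configuration A (φ=+23.8°):
Solar longitude: λ_s = 360° × (151 − 80)/365.25 = 69.979°.
sin δ = sin 23.44° × sin 69.979° = 0.37375, so δ = +21.947°.
cos H₀ = −tan(+23.8°) tan(+21.947°) = -0.1777, H₀ = 1.7495 rad.
Bracket: H₀ sin φ sin δ + cos φ cos δ sin H₀ = 1.7495×0.40355×0.37375 + 0.91496×0.92753×0.98408 = 0.263872 + 0.835142 = 1.099014.
Q̄ = (S₀/π) × [bracket] = (1361/π) × 1.099014 = 476.11 W/m².
— Configuration B (φ=-57.1°):
cos H₀ = −tan(-57.1°) tan(+21.947°) = 0.6229, H₀ = 0.8984 rad.
Bracket: H₀ sin φ sin δ + cos φ cos δ sin H₀ = 0.8984×-0.83962×0.37375 + 0.54317×0.92753×0.78233 = -0.281925 + 0.394143 = 0.112218.
Q̄ = (S₀/π) × [bracket] = (1361/π) × 0.112218 = 48.615 W/m².
Ratio Q̄_A / Q̄_B = 476.11 / 48.615 = 9.793.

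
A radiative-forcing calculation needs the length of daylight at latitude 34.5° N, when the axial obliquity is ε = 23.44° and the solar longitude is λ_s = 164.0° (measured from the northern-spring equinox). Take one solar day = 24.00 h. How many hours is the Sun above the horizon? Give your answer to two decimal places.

12.58 h

Solar declination: sin δ = sin ε · sin λ_s = sin 23.44° × sin 164.0° = 0.10965, so δ = +6.295°.
cos H₀ = −tan φ · tan δ = −tan(+34.5°) × tan(+6.295°) = -0.0758, so H₀ = 1.6467 rad = 94.35°.
Daylight = 2H₀/(2π) × 24.00 h = (1.6467/π) × 24.00 = 12.58 h.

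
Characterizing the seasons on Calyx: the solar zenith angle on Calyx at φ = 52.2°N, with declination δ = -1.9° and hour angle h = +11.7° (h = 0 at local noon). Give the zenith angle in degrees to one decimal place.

cos θ_z = sin φ sin δ + cos φ cos δ cos h = -0.026198 + 0.599843 = 0.573645.
θ_z = arccos(0.573645) = 55.0°.

θ_z = 55.0°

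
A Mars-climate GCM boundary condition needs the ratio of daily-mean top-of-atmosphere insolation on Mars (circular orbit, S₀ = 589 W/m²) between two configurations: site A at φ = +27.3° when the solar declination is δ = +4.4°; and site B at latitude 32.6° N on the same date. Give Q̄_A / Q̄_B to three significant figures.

Q̄_A / Q̄_B ≈ 1.04

— Configuration A (φ=+27.3°):
cos H₀ = −tan(+27.3°) tan(+4.400°) = -0.0397, H₀ = 1.6105 rad.
Bracket: H₀ sin φ sin δ + cos φ cos δ sin H₀ = 1.6105×0.45865×0.07672 + 0.88862×0.99705×0.99921 = 0.056670 + 0.885299 = 0.941969.
Q̄ = (S₀/π) × [bracket] = (589/π) × 0.941969 = 176.60 W/m².
— Configuration B (φ=+32.6°):
cos H₀ = −tan(+32.6°) tan(+4.400°) = -0.0492, H₀ = 1.6200 rad.
Bracket: H₀ sin φ sin δ + cos φ cos δ sin H₀ = 1.6200×0.53877×0.07672 + 0.84245×0.99705×0.99879 = 0.066962 + 0.838948 = 0.905910.
Q̄ = (S₀/π) × [bracket] = (589/π) × 0.905910 = 169.84 W/m².
Ratio Q̄_A / Q̄_B = 176.60 / 169.84 = 1.040.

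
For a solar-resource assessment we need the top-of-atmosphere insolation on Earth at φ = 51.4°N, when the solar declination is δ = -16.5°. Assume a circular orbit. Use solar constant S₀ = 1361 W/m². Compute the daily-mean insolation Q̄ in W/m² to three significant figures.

Q̄ ≈ 126 W/m²

cos H₀ = −tan(+51.4°) tan(-16.500°) = 0.3711, H₀ = 1.1906 rad.
Bracket: H₀ sin φ sin δ + cos φ cos δ sin H₀ = 1.1906×0.78152×-0.28402 + 0.62388×0.95882×0.92861 = -0.264274 + 0.555484 = 0.291210.
Q̄ = (S₀/π) × [bracket] = (1361/π) × 0.291210 = 126.2 W/m².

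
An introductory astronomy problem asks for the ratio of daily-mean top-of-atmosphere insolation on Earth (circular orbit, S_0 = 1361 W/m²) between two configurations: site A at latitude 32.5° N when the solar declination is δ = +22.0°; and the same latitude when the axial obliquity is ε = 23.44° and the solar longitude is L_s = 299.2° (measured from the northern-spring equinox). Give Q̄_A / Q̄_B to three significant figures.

Q̄_A / Q̄_B ≈ 2.16

— Configuration A (ϕ=+32.5°):
cos h₀ = −tan(+32.5°) tan(+22.000°) = -0.2574, h₀ = 1.8311 rad.
Bracket: h₀ sin ϕ sin δ + cos ϕ cos δ sin h₀ = 1.8311×0.53730×0.37461 + 0.84339×0.92718×0.96631 = 0.368560 + 0.755630 = 1.124190.
Q̄ = (S_0/π) × [bracket] = (1361/π) × 1.124190 = 487.02 W/m².
— Configuration B (ϕ=+32.5°):
Solar declination: sin δ = sin ε · sin L_s = sin 23.44° × sin 299.2° = -0.34724, so δ = -20.318°.
cos h₀ = −tan(+32.5°) tan(-20.318°) = 0.2359, h₀ = 1.3327 rad.
Bracket: h₀ sin ϕ sin δ + cos ϕ cos δ sin h₀ = 1.3327×0.53730×-0.34724 + 0.84339×0.93778×0.97178 = -0.248645 + 0.768595 = 0.519950.
Q̄ = (S_0/π) × [bracket] = (1361/π) × 0.519950 = 225.25 W/m².
Ratio Q̄_A / Q̄_B = 487.02 / 225.25 = 2.162.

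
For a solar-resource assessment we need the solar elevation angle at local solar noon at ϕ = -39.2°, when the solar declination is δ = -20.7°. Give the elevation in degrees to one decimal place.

71.5°

At local noon the hour angle is zero, so the zenith angle equals |ϕ − δ| = |-39.2° − (-20.700°)| = 18.500°.
Elevation = 90° − 18.500° = 71.5°.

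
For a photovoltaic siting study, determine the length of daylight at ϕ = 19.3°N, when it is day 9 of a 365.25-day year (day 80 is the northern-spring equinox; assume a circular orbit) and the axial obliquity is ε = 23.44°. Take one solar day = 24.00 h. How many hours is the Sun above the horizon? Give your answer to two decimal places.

10.92 h

Solar longitude: L_s = 360° × (9 − 80)/365.25 = -69.979°, i.e. -69.979° + 360° = 290.021°.
sin δ = sin 23.44° × sin 290.021° = -0.37375, so δ = -21.947°.
cos h₀ = −tan ϕ · tan δ = −tan(+19.3°) × tan(-21.947°) = 0.1411, so h₀ = 1.4292 rad = 81.89°.
Daylight = 2h₀/(2π) × 24.00 h = (1.4292/π) × 24.00 = 10.92 h.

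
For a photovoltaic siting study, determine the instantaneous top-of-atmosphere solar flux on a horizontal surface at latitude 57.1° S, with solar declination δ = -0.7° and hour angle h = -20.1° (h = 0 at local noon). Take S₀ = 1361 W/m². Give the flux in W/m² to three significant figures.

cos θ_z = sin φ sin δ + cos φ cos δ cos h = 0.010258 + 0.510054 = 0.520312.
Flux = S₀ · cos θ_z = 1361 × 0.520312 = 708.1 W/m².

708 W/m²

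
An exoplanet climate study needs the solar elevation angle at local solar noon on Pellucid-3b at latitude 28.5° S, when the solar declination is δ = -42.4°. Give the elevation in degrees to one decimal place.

76.1°

At local noon the hour angle is zero, so the zenith angle equals |φ − δ| = |-28.5° − (-42.400°)| = 13.900°.
Elevation = 90° − 13.900° = 76.1°.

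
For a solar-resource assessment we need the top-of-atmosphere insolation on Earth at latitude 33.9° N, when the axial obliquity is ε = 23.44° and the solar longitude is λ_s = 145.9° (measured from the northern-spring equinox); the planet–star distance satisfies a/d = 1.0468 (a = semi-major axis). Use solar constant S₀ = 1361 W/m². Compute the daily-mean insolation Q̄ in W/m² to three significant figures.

Solar declination: sin δ = sin ε · sin λ_s = sin 23.44° × sin 145.9° = 0.22302, so δ = +12.886°.
cos H₀ = −tan(+33.9°) tan(+12.886°) = -0.1537, H₀ = 1.7251 rad.
Bracket: H₀ sin φ sin δ + cos φ cos δ sin H₀ = 1.7251×0.55775×0.22302 + 0.83001×0.97481×0.98811 = 0.214584 + 0.799482 = 1.014066.
Inverse-square distance factor (a/d)² = 1.0468² = 1.095790.
Q̄ = (S₀/π) × 1.095790 × [bracket] = (1361/π) × 1.095790 × 1.014066 = 481.4 W/m².

Q̄ ≈ 481 W/m²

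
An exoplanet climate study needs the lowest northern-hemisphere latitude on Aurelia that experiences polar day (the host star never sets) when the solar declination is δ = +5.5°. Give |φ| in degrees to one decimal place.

Polar day requires cos H₀ = −tan φ tan δ ≤ −1, i.e. tan φ tan δ ≥ 1.
The boundary is |tan φ| · |tan δ| = 1, so |φ| = 90° − |δ| = 90° − 5.5° = 84.5° in the northern hemisphere.

|φ| = 84.5°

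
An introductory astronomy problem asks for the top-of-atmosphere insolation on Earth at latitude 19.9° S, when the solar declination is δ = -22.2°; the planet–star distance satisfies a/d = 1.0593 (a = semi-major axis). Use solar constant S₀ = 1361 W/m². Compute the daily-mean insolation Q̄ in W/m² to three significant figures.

Q̄ ≈ 526 W/m²

cos H₀ = −tan(-19.9°) tan(-22.200°) = -0.1477, H₀ = 1.7191 rad.
Bracket: H₀ sin φ sin δ + cos φ cos δ sin H₀ = 1.7191×-0.34038×-0.37784 + 0.94029×0.92587×0.98903 = 0.221092 + 0.861036 = 1.082128.
Inverse-square distance factor (a/d)² = 1.0593² = 1.122116.
Q̄ = (S₀/π) × 1.122116 × [bracket] = (1361/π) × 1.122116 × 1.082128 = 526.0 W/m².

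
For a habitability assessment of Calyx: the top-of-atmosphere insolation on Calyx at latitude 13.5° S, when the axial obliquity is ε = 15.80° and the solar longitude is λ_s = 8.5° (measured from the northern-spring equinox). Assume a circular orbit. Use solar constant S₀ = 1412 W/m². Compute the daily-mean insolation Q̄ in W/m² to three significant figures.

Q̄ ≈ 430 W/m²

Solar declination: sin δ = sin ε · sin λ_s = sin 15.80° × sin 8.5° = 0.04025, so δ = +2.307°.
cos H₀ = −tan(-13.5°) tan(+2.307°) = 0.0097, H₀ = 1.5611 rad.
Bracket: H₀ sin φ sin δ + cos φ cos δ sin H₀ = 1.5611×-0.23345×0.04025 + 0.97237×0.99919×0.99995 = -0.014669 + 0.971534 = 0.956865.
Q̄ = (S₀/π) × [bracket] = (1412/π) × 0.956865 = 430.1 W/m².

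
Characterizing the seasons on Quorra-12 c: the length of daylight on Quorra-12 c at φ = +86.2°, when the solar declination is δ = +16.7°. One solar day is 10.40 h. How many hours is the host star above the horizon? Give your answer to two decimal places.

10.40 h

Sunrise equation: cos H₀ = −tan φ · tan δ = -4.5169 ≤ −1, so the host star never sets (polar day) and H₀ = π.
Daylight = 2H₀/(2π) × 10.40 h = (3.1416/π) × 10.40 = 10.40 h.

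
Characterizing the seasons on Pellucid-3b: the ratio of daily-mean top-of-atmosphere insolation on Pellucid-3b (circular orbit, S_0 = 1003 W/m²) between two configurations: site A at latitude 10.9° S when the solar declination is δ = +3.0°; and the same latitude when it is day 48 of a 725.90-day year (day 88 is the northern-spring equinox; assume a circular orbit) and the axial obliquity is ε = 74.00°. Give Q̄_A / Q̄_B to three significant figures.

— Configuration A (ϕ=-10.9°):
cos h₀ = −tan(-10.9°) tan(+3.000°) = 0.0101, h₀ = 1.5607 rad.
Bracket: h₀ sin ϕ sin δ + cos ϕ cos δ sin h₀ = 1.5607×-0.18910×0.05234 + 0.98196×0.99863×0.99995 = -0.015447 + 0.980566 = 0.965119.
Q̄ = (S_0/π) × [bracket] = (1003/π) × 0.965119 = 308.13 W/m².
— Configuration B (ϕ=-10.9°):
Solar longitude: L_s = 360° × (48 − 88)/725.90 = -19.837°, i.e. -19.837° + 360° = 340.163°.
sin δ = sin 74.00° × sin 340.163° = -0.32621, so δ = -19.039°.
cos h₀ = −tan(-10.9°) tan(-19.039°) = -0.0665, h₀ = 1.6373 rad.
Bracket: h₀ sin ϕ sin δ + cos ϕ cos δ sin h₀ = 1.6373×-0.18910×-0.32621 + 0.98196×0.94530×0.99779 = 0.100999 + 0.926195 = 1.027194.
Q̄ = (S_0/π) × [bracket] = (1003/π) × 1.027194 = 327.95 W/m².
Ratio Q̄_A / Q̄_B = 308.13 / 327.95 = 0.9396.

Q̄_A / Q̄_B ≈ 0.940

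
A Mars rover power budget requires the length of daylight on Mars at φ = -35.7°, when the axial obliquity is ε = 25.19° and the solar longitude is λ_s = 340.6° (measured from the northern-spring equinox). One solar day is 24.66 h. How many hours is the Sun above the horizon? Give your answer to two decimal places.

Solar declination: sin δ = sin ε · sin λ_s = sin 25.19° × sin 340.6° = -0.14137, so δ = -8.127°.
cos H₀ = −tan φ · tan δ = −tan(-35.7°) × tan(-8.127°) = -0.1026, so H₀ = 1.6736 rad = 95.89°.
Daylight = 2H₀/(2π) × 24.66 h = (1.6736/π) × 24.66 = 13.14 h.

13.14 h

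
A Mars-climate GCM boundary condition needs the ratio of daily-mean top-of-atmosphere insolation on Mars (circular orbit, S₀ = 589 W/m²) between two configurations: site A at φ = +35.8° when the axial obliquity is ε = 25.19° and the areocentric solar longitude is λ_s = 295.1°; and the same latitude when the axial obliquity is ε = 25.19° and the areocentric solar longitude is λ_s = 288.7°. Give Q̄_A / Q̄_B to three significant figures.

Q̄_A / Q̄_B ≈ 1.05

— Configuration A (φ=+35.8°):
sin δ = sin 25.19° × sin 295.1° = -0.38543, so δ = -22.670°.
cos H₀ = −tan(+35.8°) tan(-22.670°) = 0.3013, H₀ = 1.2648 rad.
Bracket: H₀ sin φ sin δ + cos φ cos δ sin H₀ = 1.2648×0.58496×-0.38543 + 0.81106×0.92274×0.95354 = -0.285163 + 0.713627 = 0.428464.
Q̄ = (S₀/π) × [bracket] = (589/π) × 0.428464 = 80.330 W/m².
— Configuration B (φ=+35.8°):
sin δ = sin 25.19° × sin 288.7° = -0.40315, so δ = -23.775°.
cos H₀ = −tan(+35.8°) tan(-23.775°) = 0.3177, H₀ = 1.2475 rad.
Bracket: H₀ sin φ sin δ + cos φ cos δ sin H₀ = 1.2475×0.58496×-0.40315 + 0.81106×0.91513×0.94818 = -0.294194 + 0.703763 = 0.409569.
Q̄ = (S₀/π) × [bracket] = (589/π) × 0.409569 = 76.788 W/m².
Ratio Q̄_A / Q̄_B = 80.330 / 76.788 = 1.046.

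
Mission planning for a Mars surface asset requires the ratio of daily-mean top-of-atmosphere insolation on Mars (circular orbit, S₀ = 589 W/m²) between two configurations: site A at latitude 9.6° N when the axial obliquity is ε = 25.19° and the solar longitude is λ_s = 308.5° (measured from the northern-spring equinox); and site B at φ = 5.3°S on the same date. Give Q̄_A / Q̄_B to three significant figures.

— Configuration A (φ=+9.6°):
Solar declination: sin δ = sin ε · sin λ_s = sin 25.19° × sin 308.5° = -0.33309, so δ = -19.457°.
cos H₀ = −tan(+9.6°) tan(-19.457°) = 0.0598, H₀ = 1.5110 rad.
Bracket: H₀ sin φ sin δ + cos φ cos δ sin H₀ = 1.5110×0.16677×-0.33309 + 0.98600×0.94289×0.99821 = -0.083935 + 0.928025 = 0.844090.
Q̄ = (S₀/π) × [bracket] = (589/π) × 0.844090 = 158.25 W/m².
— Configuration B (φ=-5.3°):
cos H₀ = −tan(-5.3°) tan(-19.457°) = -0.0328, H₀ = 1.6036 rad.
Bracket: H₀ sin φ sin δ + cos φ cos δ sin H₀ = 1.6036×-0.09237×-0.33309 + 0.99572×0.94289×0.99946 = 0.049339 + 0.938347 = 0.987686.
Q̄ = (S₀/π) × [bracket] = (589/π) × 0.987686 = 185.18 W/m².
Ratio Q̄_A / Q̄_B = 158.25 / 185.18 = 0.8546.

Q̄_A / Q̄_B ≈ 0.855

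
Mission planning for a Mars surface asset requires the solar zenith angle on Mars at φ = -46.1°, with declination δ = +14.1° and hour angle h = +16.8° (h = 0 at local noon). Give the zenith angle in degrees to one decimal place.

θ_z = 62.1°

cos θ_z = sin φ sin δ + cos φ cos δ cos h = -0.175537 + 0.643808 = 0.468271.
θ_z = arccos(0.468271) = 62.1°.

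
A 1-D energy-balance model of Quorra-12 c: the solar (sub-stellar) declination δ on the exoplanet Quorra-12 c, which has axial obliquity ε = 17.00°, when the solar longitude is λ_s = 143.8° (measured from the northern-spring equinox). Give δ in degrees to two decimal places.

δ = +9.94°

sin δ = sin ε · sin λ_s = sin 17.00° × sin 143.8° = 0.172676.
δ = arcsin(0.172676) = +9.94°.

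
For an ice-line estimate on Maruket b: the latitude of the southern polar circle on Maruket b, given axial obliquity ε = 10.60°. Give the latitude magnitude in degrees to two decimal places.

The polar circle is the lowest latitude that experiences at least one full rotation of continuous darkness at the northern-summer solstice; it lies at |ϕ| = 90° − ε = 90° − 10.60° = 79.40°.

79.40°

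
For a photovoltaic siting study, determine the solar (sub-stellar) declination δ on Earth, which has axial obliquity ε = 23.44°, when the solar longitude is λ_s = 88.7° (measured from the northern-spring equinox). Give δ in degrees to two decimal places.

sin δ = sin ε · sin λ_s = sin 23.44° × sin 88.7° = 0.397686.
δ = arcsin(0.397686) = +23.43°.

δ = +23.43°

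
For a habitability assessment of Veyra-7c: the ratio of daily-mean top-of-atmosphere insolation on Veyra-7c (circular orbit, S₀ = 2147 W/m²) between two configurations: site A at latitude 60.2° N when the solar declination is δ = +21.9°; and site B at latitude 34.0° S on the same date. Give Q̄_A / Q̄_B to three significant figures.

Q̄_A / Q̄_B ≈ 2.32

— Configuration A (φ=+60.2°):
cos H₀ = −tan(+60.2°) tan(+21.900°) = -0.7019, H₀ = 2.3489 rad.
Bracket: H₀ sin φ sin δ + cos φ cos δ sin H₀ = 2.3489×0.86777×0.37299 + 0.49697×0.92784×0.71225 = 0.760267 + 0.328425 = 1.088692.
Q̄ = (S₀/π) × [bracket] = (2147/π) × 1.088692 = 744.02 W/m².
— Configuration B (φ=-34.0°):
cos H₀ = −tan(-34.0°) tan(+21.900°) = 0.2712, H₀ = 1.2962 rad.
Bracket: H₀ sin φ sin δ + cos φ cos δ sin H₀ = 1.2962×-0.55919×0.37299 + 0.82904×0.92784×0.96254 = -0.270351 + 0.740402 = 0.470051.
Q̄ = (S₀/π) × [bracket] = (2147/π) × 0.470051 = 321.24 W/m².
Ratio Q̄_A / Q̄_B = 744.02 / 321.24 = 2.316.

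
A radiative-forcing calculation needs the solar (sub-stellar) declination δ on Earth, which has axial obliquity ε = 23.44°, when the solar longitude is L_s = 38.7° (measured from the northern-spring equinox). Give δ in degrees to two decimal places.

δ = +14.40°

sin δ = sin ε · sin L_s = sin 23.44° × sin 38.7° = 0.248714.
δ = arcsin(0.248714) = +14.40°.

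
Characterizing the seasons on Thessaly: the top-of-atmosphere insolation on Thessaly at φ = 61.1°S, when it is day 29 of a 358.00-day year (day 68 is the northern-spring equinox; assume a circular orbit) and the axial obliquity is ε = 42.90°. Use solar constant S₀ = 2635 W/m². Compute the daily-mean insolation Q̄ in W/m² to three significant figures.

Q̄ ≈ 1.01e+03 W/m²

Solar longitude: λ_s = 360° × (29 − 68)/358.00 = -39.218°, i.e. -39.218° + 360° = 320.782°.
sin δ = sin 42.90° × sin 320.782° = -0.43040, so δ = -25.493°.
cos H₀ = −tan(-61.1°) tan(-25.493°) = -0.8638, H₀ = 2.6135 rad.
Bracket: H₀ sin φ sin δ + cos φ cos δ sin H₀ = 2.6135×-0.87546×-0.43040 + 0.48328×0.90264×0.50389 = 0.984762 + 0.219811 = 1.204573.
Q̄ = (S₀/π) × [bracket] = (2635/π) × 1.204573 = 1010 W/m².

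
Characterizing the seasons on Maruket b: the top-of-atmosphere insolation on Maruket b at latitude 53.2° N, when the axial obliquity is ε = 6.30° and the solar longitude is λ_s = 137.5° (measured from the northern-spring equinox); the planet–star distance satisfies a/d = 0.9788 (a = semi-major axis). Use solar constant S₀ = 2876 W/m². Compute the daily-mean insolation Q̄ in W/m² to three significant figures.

Solar declination: sin δ = sin ε · sin λ_s = sin 6.30° × sin 137.5° = 0.07414, so δ = +4.252°.
cos H₀ = −tan(+53.2°) tan(+4.252°) = -0.0994, H₀ = 1.6703 rad.
Bracket: H₀ sin φ sin δ + cos φ cos δ sin H₀ = 1.6703×0.80073×0.07414 + 0.59902×0.99725×0.99505 = 0.099159 + 0.594416 = 0.693575.
Inverse-square distance factor (a/d)² = 0.9788² = 0.958049.
Q̄ = (S₀/π) × 0.958049 × [bracket] = (2876/π) × 0.958049 × 0.693575 = 608.3 W/m².

Q̄ ≈ 608 W/m²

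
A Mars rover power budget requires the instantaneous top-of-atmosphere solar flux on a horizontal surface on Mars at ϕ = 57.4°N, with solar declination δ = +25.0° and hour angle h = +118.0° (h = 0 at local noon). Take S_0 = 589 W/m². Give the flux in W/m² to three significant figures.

cos θ_z = sin ϕ sin δ + cos ϕ cos δ cos h = 0.356036 + -0.229239 = 0.126797.
Flux = S_0 · cos θ_z = 589 × 0.126797 = 74.68 W/m².

74.7 W/m²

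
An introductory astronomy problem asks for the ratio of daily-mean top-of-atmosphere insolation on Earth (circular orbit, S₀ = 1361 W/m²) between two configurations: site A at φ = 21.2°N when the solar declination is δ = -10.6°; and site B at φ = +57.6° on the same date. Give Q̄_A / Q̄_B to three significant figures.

Q̄_A / Q̄_B ≈ 2.66

— Configuration A (φ=+21.2°):
cos H₀ = −tan(+21.2°) tan(-10.600°) = 0.0726, H₀ = 1.4981 rad.
Bracket: H₀ sin φ sin δ + cos φ cos δ sin H₀ = 1.4981×0.36162×-0.18395 + 0.93232×0.98294×0.99736 = -0.099654 + 0.913995 = 0.814341.
Q̄ = (S₀/π) × [bracket] = (1361/π) × 0.814341 = 352.79 W/m².
— Configuration B (φ=+57.6°):
cos H₀ = −tan(+57.6°) tan(-10.600°) = 0.2949, H₀ = 1.2715 rad.
Bracket: H₀ sin φ sin δ + cos φ cos δ sin H₀ = 1.2715×0.84433×-0.18395 + 0.53583×0.98294×0.95553 = -0.197482 + 0.503267 = 0.305785.
Q̄ = (S₀/π) × [bracket] = (1361/π) × 0.305785 = 132.47 W/m².
Ratio Q̄_A / Q̄_B = 352.79 / 132.47 = 2.663.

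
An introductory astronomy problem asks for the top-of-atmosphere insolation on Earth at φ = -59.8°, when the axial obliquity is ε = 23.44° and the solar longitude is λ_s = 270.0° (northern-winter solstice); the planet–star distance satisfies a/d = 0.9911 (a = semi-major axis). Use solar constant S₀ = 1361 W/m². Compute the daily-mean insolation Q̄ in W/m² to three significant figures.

Q̄ ≈ 484 W/m²

Solar declination: sin δ = sin ε · sin λ_s = sin 23.44° × sin 270.0° = -0.39779, so δ = -23.440°.
cos H₀ = −tan(-59.8°) tan(-23.440°) = -0.7449, H₀ = 2.4112 rad.
Bracket: H₀ sin φ sin δ + cos φ cos δ sin H₀ = 2.4112×-0.86427×-0.39779 + 0.50302×0.91748×0.66713 = 0.828966 + 0.307888 = 1.136854.
Inverse-square distance factor (a/d)² = 0.9911² = 0.982279.
Q̄ = (S₀/π) × 0.982279 × [bracket] = (1361/π) × 0.982279 × 1.136854 = 483.8 W/m².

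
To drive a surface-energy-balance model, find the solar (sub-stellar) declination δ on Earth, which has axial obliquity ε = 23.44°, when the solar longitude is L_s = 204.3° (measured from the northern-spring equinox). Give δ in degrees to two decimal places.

δ = -9.42°

sin δ = sin ε · sin L_s = sin 23.44° × sin 204.3° = -0.163696.
δ = arcsin(-0.163696) = -9.42°.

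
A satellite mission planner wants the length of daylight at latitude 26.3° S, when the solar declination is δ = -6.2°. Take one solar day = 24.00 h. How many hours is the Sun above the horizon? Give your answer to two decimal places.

12.41 h

cos H₀ = −tan φ · tan δ = −tan(-26.3°) × tan(-6.200°) = -0.0537, so H₀ = 1.6245 rad = 93.08°.
Daylight = 2H₀/(2π) × 24.00 h = (1.6245/π) × 24.00 = 12.41 h.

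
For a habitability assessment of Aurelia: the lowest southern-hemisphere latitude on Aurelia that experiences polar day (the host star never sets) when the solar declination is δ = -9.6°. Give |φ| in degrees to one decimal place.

Polar day requires cos H₀ = −tan φ tan δ ≤ −1, i.e. tan φ tan δ ≥ 1.
The boundary is |tan φ| · |tan δ| = 1, so |φ| = 90° − |δ| = 90° − 9.6° = 80.4° in the southern hemisphere.

|φ| = 80.4°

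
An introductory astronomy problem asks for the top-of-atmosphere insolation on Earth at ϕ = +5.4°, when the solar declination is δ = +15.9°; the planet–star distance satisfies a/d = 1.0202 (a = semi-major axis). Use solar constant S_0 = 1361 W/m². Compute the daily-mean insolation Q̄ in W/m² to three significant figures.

cos h₀ = −tan(+5.4°) tan(+15.900°) = -0.0269, h₀ = 1.5977 rad.
Bracket: h₀ sin ϕ sin δ + cos ϕ cos δ sin h₀ = 1.5977×0.09411×0.27396 + 0.99556×0.96174×0.99964 = 0.041193 + 0.957125 = 0.998318.
Inverse-square distance factor (a/d)² = 1.0202² = 1.040808.
Q̄ = (S_0/π) × 1.040808 × [bracket] = (1361/π) × 1.040808 × 0.998318 = 450.1 W/m².

Q̄ ≈ 450 W/m²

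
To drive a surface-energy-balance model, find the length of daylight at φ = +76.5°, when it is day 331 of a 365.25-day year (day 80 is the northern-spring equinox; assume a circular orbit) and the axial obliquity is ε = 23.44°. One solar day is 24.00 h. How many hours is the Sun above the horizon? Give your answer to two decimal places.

0.00 h

Solar longitude: λ_s = 360° × (331 − 80)/365.25 = 247.392°.
sin δ = sin 23.44° × sin 247.392° = -0.36722, so δ = -21.544°.
cos H₀ = −tan φ · tan δ = 1.6445 ≥ 1, so the Sun never rises (polar night) and H₀ = 0.
Daylight = 2H₀/(2π) × 24.00 h = (0.0000/π) × 24.00 = 0.00 h.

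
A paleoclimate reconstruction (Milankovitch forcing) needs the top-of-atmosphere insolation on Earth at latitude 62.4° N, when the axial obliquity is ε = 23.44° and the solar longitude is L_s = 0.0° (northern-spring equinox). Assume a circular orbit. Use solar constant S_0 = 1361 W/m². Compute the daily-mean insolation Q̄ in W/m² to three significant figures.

Solar declination: sin δ = sin ε · sin L_s = sin 23.44° × sin 0.0° = 0.00000, so δ = +0.000°.
cos h₀ = −tan(+62.4°) tan(+0.000°) = -0.0000, h₀ = 1.5708 rad.
Bracket: h₀ sin ϕ sin δ + cos ϕ cos δ sin h₀ = 1.5708×0.88620×0.00000 + 0.46330×1.00000×1.00000 = 0.000000 + 0.463300 = 0.463300.
Q̄ = (S_0/π) × [bracket] = (1361/π) × 0.463300 = 200.7 W/m².

Q̄ ≈ 201 W/m²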